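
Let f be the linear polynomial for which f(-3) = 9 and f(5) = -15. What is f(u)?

Using the Lagrange interpolation formula with nodes -3, 5:
  L_0(u) = (u - 5) / -8
  L_1(u) = (u + 3) / 8
Then f(u) = 9·L_0(u) - 15·L_1(u).
Expanding and collecting terms gives f(u) = -3u.
Check: f(5) = -15. ✓

f(u) = -3u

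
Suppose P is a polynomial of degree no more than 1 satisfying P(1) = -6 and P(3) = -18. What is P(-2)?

12

Using the Lagrange interpolation formula with nodes 1, 3:
  L_0(u) = (u - 3) / -2
  L_1(u) = (u - 1) / 2
Then P(u) = -6·L_0(u) - 18·L_1(u).
Expanding and collecting terms gives P(u) = -6u.
Evaluating at u = -2: P(-2) = 12.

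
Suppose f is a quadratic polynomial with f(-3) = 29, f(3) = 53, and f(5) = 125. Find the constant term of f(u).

5

Write f(u) = au^2 + bu + c. Substituting each data point gives a linear system:
  9a - 3b + c = 29
  9a + 3b + c = 53
  25a + 5b + c = 125
Solving the system yields a = 4, b = 4, c = 5.
So f(u) = 4u^2 + 4u + 5.
The constant term is 5.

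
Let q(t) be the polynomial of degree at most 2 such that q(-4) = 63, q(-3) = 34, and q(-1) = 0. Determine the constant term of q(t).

Write q(t) = at^2 + bt + c. Substituting each data point gives a linear system:
  16a - 4b + c = 63
  9a - 3b + c = 34
  a - b + c = 0
Solving the system yields a = 4, b = -1, c = -5.
So q(t) = 4t² - t - 5.
The constant term is -5.

-5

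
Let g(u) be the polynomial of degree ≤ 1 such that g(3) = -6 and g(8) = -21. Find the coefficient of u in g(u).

Write g(u) = au + b. Substituting each data point gives a linear system:
  3a + b = -6
  8a + b = -21
Solving the system yields a = -3, b = 3.
So g(u) = -3u + 3.
The leading coefficient is -3.

-3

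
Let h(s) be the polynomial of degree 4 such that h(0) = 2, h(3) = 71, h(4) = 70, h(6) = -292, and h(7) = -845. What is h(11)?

Using the Lagrange interpolation formula with nodes 0, 3, 4, 6, 7:
  L_0(s) = (s - 3)(s - 4)(s - 6)(s - 7) / 504
  L_1(s) = s(s - 4)(s - 6)(s - 7) / -36
  L_2(s) = s(s - 3)(s - 6)(s - 7) / 24
  L_3(s) = s(s - 3)(s - 4)(s - 7) / -36
  L_4(s) = s(s - 3)(s - 4)(s - 6) / 84
Then h(s) = 2·L_0(s) + 71·L_1(s) + 70·L_2(s) - 292·L_3(s) - 845·L_4(s).
Expanding and collecting terms gives h(s) = -s^4 + 4s^3 + 3s^2 + 5s + 2.
Evaluating at s = 11: h(11) = -8897.

-8897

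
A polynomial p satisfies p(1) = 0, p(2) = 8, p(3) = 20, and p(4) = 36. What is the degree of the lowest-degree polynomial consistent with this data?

2

Forward differences of the values at u = 1, 2, 3, 4:
  p  : 0  8  20  36
  Δ  : 8  12  16
  Δ^2: 4  4
  Δ^3: 0
The second differences are constant (4) and nonzero, while all higher differences vanish, so the minimal degree is 2.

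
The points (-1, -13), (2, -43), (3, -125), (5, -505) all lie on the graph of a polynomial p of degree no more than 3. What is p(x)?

Write p(x) = ax^3 + bx^2 + cx + d. Substituting each data point gives a linear system:
  -a + b - c + d = -13
  8a + 4b + 2c + d = -43
  27a + 9b + 3c + d = -125
  125a + 25b + 5c + d = -505
Solving the system yields a = -3, b = -6, c = 5, d = -5.
So p(x) = -3x^3 - 6x^2 + 5x - 5.
Check: p(-1) = -13. ✓

p(x) = -3x^3 - 6x^2 + 5x - 5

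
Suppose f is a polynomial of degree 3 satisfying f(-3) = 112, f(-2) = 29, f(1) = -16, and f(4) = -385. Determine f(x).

Write f(x) = ax^3 + bx^2 + cx + d. Substituting each data point gives a linear system:
  -27a + 9b - 3c + d = 112
  -8a + 4b - 2c + d = 29
  a + b + c + d = -16
  64a + 16b + 4c + d = -385
Solving the system yields a = -5, b = -3, c = -3, d = -5.
So f(x) = -5x^3 - 3x^2 - 3x - 5.
Check: f(-3) = 112. ✓

f(x) = -5x^3 - 3x^2 - 3x - 5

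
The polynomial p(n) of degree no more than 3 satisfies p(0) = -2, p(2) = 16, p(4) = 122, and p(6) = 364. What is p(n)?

p(n) = n^3 + 5n^2 - 5n - 2

Using the Lagrange interpolation formula with nodes 0, 2, 4, 6:
  L_0(n) = (n - 2)(n - 4)(n - 6) / -48
  L_1(n) = n(n - 4)(n - 6) / 16
  L_2(n) = n(n - 2)(n - 6) / -16
  L_3(n) = n(n - 2)(n - 4) / 48
Then p(n) = -2·L_0(n) + 16·L_1(n) + 122·L_2(n) + 364·L_3(n).
Expanding and collecting terms gives p(n) = n³ + 5n² - 5n - 2.
Check: p(6) = 364. ✓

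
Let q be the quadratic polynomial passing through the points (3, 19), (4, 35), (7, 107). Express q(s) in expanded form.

q(s) = 2s^2 + 2s - 5

Using the Lagrange interpolation formula with nodes 3, 4, 7:
  L_0(s) = (s - 4)(s - 7) / 4
  L_1(s) = (s - 3)(s - 7) / -3
  L_2(s) = (s - 3)(s - 4) / 12
Then q(s) = 19·L_0(s) + 35·L_1(s) + 107·L_2(s).
Expanding and collecting terms gives q(s) = 2s² + 2s - 5.
Check: q(7) = 107. ✓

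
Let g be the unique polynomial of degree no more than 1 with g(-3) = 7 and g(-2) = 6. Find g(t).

Using the Lagrange interpolation formula with nodes -3, -2:
  L_0(t) = (t + 2) / -1
  L_1(t) = (t + 3) / 1
Then g(t) = 7·L_0(t) + 6·L_1(t).
Expanding and collecting terms gives g(t) = -t + 4.
Check: g(-3) = 7. ✓

g(t) = -t + 4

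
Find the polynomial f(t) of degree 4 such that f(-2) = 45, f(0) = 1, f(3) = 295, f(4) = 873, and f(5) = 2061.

Write f(t) = at^4 + bt^3 + ct^2 + dt + e. Substituting each data point gives a linear system:
  16a - 8b + 4c - 2d + e = 45
  e = 1
  81a + 27b + 9c + 3d + e = 295
  256a + 64b + 16c + 4d + e = 873
  625a + 125b + 25c + 5d + e = 2061
Solving the system yields a = 3, b = 1, c = 2, d = 2, e = 1.
So f(t) = 3t^4 + t^3 + 2t^2 + 2t + 1.
Check: f(0) = 1. ✓

f(t) = 3t^4 + t^3 + 2t^2 + 2t + 1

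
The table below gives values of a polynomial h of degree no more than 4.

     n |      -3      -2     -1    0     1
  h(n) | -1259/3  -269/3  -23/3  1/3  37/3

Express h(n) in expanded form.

h(n) = -4n^4 + 5n^3 + 6n^2 + 5n + 1/3

Using the Lagrange interpolation formula with nodes -3, -2, -1, 0, 1:
  L_0(n) = (n + 2)(n + 1)n(n - 1) / 24
  L_1(n) = (n + 3)(n + 1)n(n - 1) / -6
  L_2(n) = (n + 3)(n + 2)n(n - 1) / 4
  L_3(n) = (n + 3)(n + 2)(n + 1)(n - 1) / -6
  L_4(n) = (n + 3)(n + 2)(n + 1)n / 24
Then h(n) = -1259/3·L_0(n) - 269/3·L_1(n) - 23/3·L_2(n) + 1/3·L_3(n) + 37/3·L_4(n).
Expanding and collecting terms gives h(n) = -4n⁴ + 5n³ + 6n² + 5n + 1/3.
Check: h(-1) = -23/3. ✓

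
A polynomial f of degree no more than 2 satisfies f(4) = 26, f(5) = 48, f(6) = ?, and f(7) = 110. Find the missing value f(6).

On equispaced nodes a degree-2 polynomial has vanishing third forward difference, so
  - f(4) + 3·f(5) - 3·f(6) + f(7) = 0.
Substituting the known values and solving for f(6):
  -3·f(6) = -228
  f(6) = 76.

76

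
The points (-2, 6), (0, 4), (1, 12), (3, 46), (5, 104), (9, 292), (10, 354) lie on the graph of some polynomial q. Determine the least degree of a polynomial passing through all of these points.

Divided differences on the nodes -2, 0, 1, 3, 5, 9, 10:
  order 0: 6  4  12  46  104  292  354
  order 1: -1  8  17  29  47  62
  order 2: 3  3  3  3  3
  order 3: 0  0  0  0
  order 4: 0  0  0
  order 5: 0  0
  order 6: 0
The order-2 divided differences are all 3 (nonzero) and every higher order vanishes, so the data lies on a polynomial of degree exactly 2.

2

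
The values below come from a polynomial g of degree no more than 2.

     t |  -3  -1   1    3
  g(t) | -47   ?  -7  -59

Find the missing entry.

-3

The 3 known points determine the degree-2 polynomial uniquely.
Write g(t) = at^2 + bt + c. Substituting each data point gives a linear system:
  9a - 3b + c = -47
  a + b + c = -7
  9a + 3b + c = -59
Solving the system yields a = -6, b = -2, c = 1.
So g(t) = -6t^2 - 2t + 1.
Then g(-1) = -3.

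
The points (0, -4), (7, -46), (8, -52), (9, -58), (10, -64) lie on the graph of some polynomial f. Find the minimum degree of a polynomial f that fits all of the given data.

1

Divided differences on the nodes 0, 7, 8, 9, 10:
  order 0: -4  -46  -52  -58  -64
  order 1: -6  -6  -6  -6
  order 2: 0  0  0
  order 3: 0  0
  order 4: 0
The order-1 divided differences are all -6 (nonzero) and every higher order vanishes, so the data lies on a polynomial of degree exactly 1.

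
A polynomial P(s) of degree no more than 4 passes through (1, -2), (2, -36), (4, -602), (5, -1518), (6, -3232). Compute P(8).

-10614

Write P(s) = as^4 + bs^3 + cs^2 + ds + e. Substituting each data point gives a linear system:
  a + b + c + d + e = -2
  16a + 8b + 4c + 2d + e = -36
  256a + 64b + 16c + 4d + e = -602
  625a + 125b + 25c + 5d + e = -1518
  1296a + 216b + 36c + 6d + e = -3232
Solving the system yields a = -3, b = 4, c = -6, d = 1, e = 2.
So P(s) = -3s⁴ + 4s³ - 6s² + s + 2.
Then P(8) = -10614.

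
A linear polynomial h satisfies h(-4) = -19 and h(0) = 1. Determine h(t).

Write h(t) = at + b. Substituting each data point gives a linear system:
  -4a + b = -19
  b = 1
Solving the system yields a = 5, b = 1.
So h(t) = 5t + 1.
Check: h(0) = 1. ✓

h(t) = 5t + 1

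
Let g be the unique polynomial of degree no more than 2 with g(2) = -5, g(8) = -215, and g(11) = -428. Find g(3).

Using the Lagrange interpolation formula with nodes 2, 8, 11:
  L_0(u) = (u - 8)(u - 11) / 54
  L_1(u) = (u - 2)(u - 11) / -18
  L_2(u) = (u - 2)(u - 8) / 27
Then g(u) = -5·L_0(u) - 215·L_1(u) - 428·L_2(u).
Expanding and collecting terms gives g(u) = -4u^2 + 5u + 1.
Evaluating at u = 3: g(3) = -20.

-20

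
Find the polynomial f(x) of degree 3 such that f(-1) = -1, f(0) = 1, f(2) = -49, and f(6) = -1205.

f(x) = -5x^3 - 4x^2 + 3x + 1

Write f(x) = ax^3 + bx^2 + cx + d. Substituting each data point gives a linear system:
  -a + b - c + d = -1
  d = 1
  8a + 4b + 2c + d = -49
  216a + 36b + 6c + d = -1205
Solving the system yields a = -5, b = -4, c = 3, d = 1.
So f(x) = -5x^3 - 4x^2 + 3x + 1.
Check: f(-1) = -1. ✓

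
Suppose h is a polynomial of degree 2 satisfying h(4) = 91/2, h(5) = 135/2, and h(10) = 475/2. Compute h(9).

391/2

Write h(x) = ax^2 + bx + c. Substituting each data point gives a linear system:
  16a + 4b + c = 91/2
  25a + 5b + c = 135/2
  100a + 10b + c = 475/2
Solving the system yields a = 2, b = 4, c = -5/2.
So h(x) = 2x^2 + 4x - 5/2.
Then h(9) = 391/2.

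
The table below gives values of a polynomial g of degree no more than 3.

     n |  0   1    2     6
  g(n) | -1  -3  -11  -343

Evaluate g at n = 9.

-1243

Using the Lagrange interpolation formula with nodes 0, 1, 2, 6:
  L_0(n) = (n - 1)(n - 2)(n - 6) / -12
  L_1(n) = n(n - 2)(n - 6) / 5
  L_2(n) = n(n - 1)(n - 6) / -8
  L_3(n) = n(n - 1)(n - 2) / 120
Then g(n) = -1·L_0(n) - 3·L_1(n) - 11·L_2(n) - 343·L_3(n).
Expanding and collecting terms gives g(n) = -2n^3 + 3n^2 - 3n - 1.
Evaluating at n = 9: g(9) = -1243.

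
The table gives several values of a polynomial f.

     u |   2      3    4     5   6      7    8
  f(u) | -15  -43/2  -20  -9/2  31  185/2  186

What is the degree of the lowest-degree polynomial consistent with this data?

Forward differences of the values at u = 2, 3, 4, 5, 6, 7, 8:
  f  : -15  -43/2  -20  -9/2  31  185/2  186
  Δ  : -13/2  3/2  31/2  71/2  123/2  187/2
  Δ^2: 8  14  20  26  32
  Δ^3: 6  6  6  6
  Δ^4: 0  0  0
  Δ^5: 0  0
  Δ^6: 0
The third differences are constant (6) and nonzero, while all higher differences vanish, so the minimal degree is 3.

3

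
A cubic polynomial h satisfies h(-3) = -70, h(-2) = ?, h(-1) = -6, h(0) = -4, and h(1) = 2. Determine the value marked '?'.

The 4 known points determine the degree-3 polynomial uniquely.
Write h(u) = au^3 + bu^2 + cu + d. Substituting each data point gives a linear system:
  -27a + 9b - 3c + d = -70
  -a + b - c + d = -6
  d = -4
  a + b + c + d = 2
Solving the system yields a = 3, b = 2, c = 1, d = -4.
So h(u) = 3u^3 + 2u^2 + u - 4.
Then h(-2) = -22.

-22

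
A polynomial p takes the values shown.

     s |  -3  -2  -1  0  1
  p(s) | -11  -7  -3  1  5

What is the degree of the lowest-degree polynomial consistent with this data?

Forward differences of the values at s = -3, -2, -1, 0, 1:
  p  : -11  -7  -3  1  5
  Δ  : 4  4  4  4
  Δ^2: 0  0  0
  Δ^3: 0  0
  Δ^4: 0
The first differences are constant (4) and nonzero, while all higher differences vanish, so the minimal degree is 1.

1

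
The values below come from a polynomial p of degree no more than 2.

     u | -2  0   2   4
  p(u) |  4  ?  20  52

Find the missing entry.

On equispaced nodes a degree-2 polynomial has vanishing third forward difference, so
  - p(-2) + 3·p(0) - 3·p(2) + p(4) = 0.
Substituting the known values and solving for p(0):
  3·p(0) = 12
  p(0) = 4.

4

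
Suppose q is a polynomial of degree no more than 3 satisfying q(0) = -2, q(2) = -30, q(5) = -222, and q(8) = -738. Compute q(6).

Write q(x) = ax^3 + bx^2 + cx + d. Substituting each data point gives a linear system:
  d = -2
  8a + 4b + 2c + d = -30
  125a + 25b + 5c + d = -222
  512a + 64b + 8c + d = -738
Solving the system yields a = -1, b = -3, c = -4, d = -2.
So q(x) = -x³ - 3x² - 4x - 2.
Then q(6) = -350.

-350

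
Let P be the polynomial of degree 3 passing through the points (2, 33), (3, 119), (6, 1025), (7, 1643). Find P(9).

3533

Write P(u) = au^3 + bu^2 + cu + d. Substituting each data point gives a linear system:
  8a + 4b + 2c + d = 33
  27a + 9b + 3c + d = 119
  216a + 36b + 6c + d = 1025
  343a + 49b + 7c + d = 1643
Solving the system yields a = 5, b = -1, c = -4, d = 5.
So P(u) = 5u^3 - u^2 - 4u + 5.
Then P(9) = 3533.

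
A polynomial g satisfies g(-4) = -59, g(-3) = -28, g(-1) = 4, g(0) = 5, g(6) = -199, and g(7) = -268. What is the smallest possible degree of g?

2

Divided differences on the nodes -4, -3, -1, 0, 6, 7:
  order 0: -59  -28  4  5  -199  -268
  order 1: 31  16  1  -34  -69
  order 2: -5  -5  -5  -5
  order 3: 0  0  0
  order 4: 0  0
  order 5: 0
The order-2 divided differences are all -5 (nonzero) and every higher order vanishes, so the data lies on a polynomial of degree exactly 2.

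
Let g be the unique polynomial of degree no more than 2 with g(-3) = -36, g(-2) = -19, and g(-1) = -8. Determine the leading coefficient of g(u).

Write g(u) = au^2 + bu + c. Substituting each data point gives a linear system:
  9a - 3b + c = -36
  4a - 2b + c = -19
  a - b + c = -8
Solving the system yields a = -3, b = 2, c = -3.
So g(u) = -3u^2 + 2u - 3.
The leading coefficient is -3.

-3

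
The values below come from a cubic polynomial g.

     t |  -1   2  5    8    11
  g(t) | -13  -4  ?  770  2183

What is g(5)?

The 4 known points determine the degree-3 polynomial uniquely.
Write g(t) = at^3 + bt^2 + ct + d. Substituting each data point gives a linear system:
  -a + b - c + d = -13
  8a + 4b + 2c + d = -4
  512a + 64b + 8c + d = 770
  1331a + 121b + 11c + d = 2183
Solving the system yields a = 2, b = -4, c = 1, d = -6.
So g(t) = 2t³ - 4t² + t - 6.
Then g(5) = 149.

149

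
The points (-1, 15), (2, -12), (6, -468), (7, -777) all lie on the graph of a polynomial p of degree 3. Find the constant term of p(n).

Write p(n) = an^3 + bn^2 + cn + d. Substituting each data point gives a linear system:
  -a + b - c + d = 15
  8a + 4b + 2c + d = -12
  216a + 36b + 6c + d = -468
  343a + 49b + 7c + d = -777
Solving the system yields a = -3, b = 6, c = -6, d = 0.
So p(n) = -3n³ + 6n² - 6n.
The constant term is 0.

0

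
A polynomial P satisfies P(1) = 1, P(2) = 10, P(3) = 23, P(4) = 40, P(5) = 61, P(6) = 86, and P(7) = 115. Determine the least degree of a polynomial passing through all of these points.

Forward differences of the values at u = 1, 2, 3, 4, 5, 6, 7:
  P  : 1  10  23  40  61  86  115
  Δ  : 9  13  17  21  25  29
  Δ^2: 4  4  4  4  4
  Δ^3: 0  0  0  0
  Δ^4: 0  0  0
  Δ^5: 0  0
  Δ^6: 0
The second differences are constant (4) and nonzero, while all higher differences vanish, so the minimal degree is 2.

2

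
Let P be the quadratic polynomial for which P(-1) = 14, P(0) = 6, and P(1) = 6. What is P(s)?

Write P(s) = as^2 + bs + c. Substituting each data point gives a linear system:
  a - b + c = 14
  c = 6
  a + b + c = 6
Solving the system yields a = 4, b = -4, c = 6.
So P(s) = 4s² - 4s + 6.
Check: P(-1) = 14. ✓

P(s) = 4s^2 - 4s + 6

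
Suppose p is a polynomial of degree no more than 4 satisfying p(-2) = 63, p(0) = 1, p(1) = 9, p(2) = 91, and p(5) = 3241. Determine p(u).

p(u) = 5u^4 + u^3 - u^2 + 3u + 1

Write p(u) = au^4 + bu^3 + cu^2 + du + e. Substituting each data point gives a linear system:
  16a - 8b + 4c - 2d + e = 63
  e = 1
  a + b + c + d + e = 9
  16a + 8b + 4c + 2d + e = 91
  625a + 125b + 25c + 5d + e = 3241
Solving the system yields a = 5, b = 1, c = -1, d = 3, e = 1.
So p(u) = 5u^4 + u^3 - u^2 + 3u + 1.
Check: p(2) = 91. ✓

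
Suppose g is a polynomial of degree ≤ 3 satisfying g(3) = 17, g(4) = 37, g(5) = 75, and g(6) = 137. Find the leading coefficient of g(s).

Write g(s) = as^3 + bs^2 + cs + d. Substituting each data point gives a linear system:
  27a + 9b + 3c + d = 17
  64a + 16b + 4c + d = 37
  125a + 25b + 5c + d = 75
  216a + 36b + 6c + d = 137
Solving the system yields a = 1, b = -3, c = 4, d = 5.
So g(s) = s³ - 3s² + 4s + 5.
The leading coefficient is 1.

1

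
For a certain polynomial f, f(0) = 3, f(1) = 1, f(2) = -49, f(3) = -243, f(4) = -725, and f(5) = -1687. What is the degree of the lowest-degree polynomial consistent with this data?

Forward differences of the values at n = 0, 1, 2, 3, 4, 5:
  f  : 3  1  -49  -243  -725  -1687
  Δ  : -2  -50  -194  -482  -962
  Δ^2: -48  -144  -288  -480
  Δ^3: -96  -144  -192
  Δ^4: -48  -48
  Δ^5: 0
The fourth differences are constant (-48) and nonzero, while all higher differences vanish, so the minimal degree is 4.

4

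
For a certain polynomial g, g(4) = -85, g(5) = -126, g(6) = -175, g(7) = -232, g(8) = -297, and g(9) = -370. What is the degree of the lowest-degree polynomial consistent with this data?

Forward differences of the values at u = 4, 5, 6, 7, 8, 9:
  g  : -85  -126  -175  -232  -297  -370
  Δ  : -41  -49  -57  -65  -73
  Δ^2: -8  -8  -8  -8
  Δ^3: 0  0  0
  Δ^4: 0  0
  Δ^5: 0
The second differences are constant (-8) and nonzero, while all higher differences vanish, so the minimal degree is 2.

2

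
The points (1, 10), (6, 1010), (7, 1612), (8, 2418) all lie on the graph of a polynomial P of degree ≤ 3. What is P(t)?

Write P(t) = at^3 + bt^2 + ct + d. Substituting each data point gives a linear system:
  a + b + c + d = 10
  216a + 36b + 6c + d = 1010
  343a + 49b + 7c + d = 1612
  512a + 64b + 8c + d = 2418
Solving the system yields a = 5, b = -3, c = 6, d = 2.
So P(t) = 5t^3 - 3t^2 + 6t + 2.
Check: P(7) = 1612. ✓

P(t) = 5t^3 - 3t^2 + 6t + 2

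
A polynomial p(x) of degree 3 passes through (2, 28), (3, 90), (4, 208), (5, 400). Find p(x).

p(x) = 3x^3 + x^2

Write p(x) = ax^3 + bx^2 + cx + d. Substituting each data point gives a linear system:
  8a + 4b + 2c + d = 28
  27a + 9b + 3c + d = 90
  64a + 16b + 4c + d = 208
  125a + 25b + 5c + d = 400
Solving the system yields a = 3, b = 1, c = 0, d = 0.
So p(x) = 3x^3 + x^2.
Check: p(4) = 208. ✓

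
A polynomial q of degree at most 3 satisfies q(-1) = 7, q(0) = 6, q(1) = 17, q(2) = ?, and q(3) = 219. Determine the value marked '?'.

The 4 known points determine the degree-3 polynomial uniquely.
Write q(u) = au^3 + bu^2 + cu + d. Substituting each data point gives a linear system:
  -a + b - c + d = 7
  d = 6
  a + b + c + d = 17
  27a + 9b + 3c + d = 219
Solving the system yields a = 6, b = 6, c = -1, d = 6.
So q(u) = 6u^3 + 6u^2 - u + 6.
Then q(2) = 76.

76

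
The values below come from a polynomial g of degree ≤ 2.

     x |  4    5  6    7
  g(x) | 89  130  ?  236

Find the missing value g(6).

On equispaced nodes a degree-2 polynomial has vanishing third forward difference, so
  - g(4) + 3·g(5) - 3·g(6) + g(7) = 0.
Substituting the known values and solving for g(6):
  -3·g(6) = -537
  g(6) = 179.

179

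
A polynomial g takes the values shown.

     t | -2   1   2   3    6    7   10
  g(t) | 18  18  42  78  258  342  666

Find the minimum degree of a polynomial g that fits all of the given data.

2

Divided differences on the nodes -2, 1, 2, 3, 6, 7, 10:
  order 0: 18  18  42  78  258  342  666
  order 1: 0  24  36  60  84  108
  order 2: 6  6  6  6  6
  order 3: 0  0  0  0
  order 4: 0  0  0
  order 5: 0  0
  order 6: 0
The order-2 divided differences are all 6 (nonzero) and every higher order vanishes, so the data lies on a polynomial of degree exactly 2.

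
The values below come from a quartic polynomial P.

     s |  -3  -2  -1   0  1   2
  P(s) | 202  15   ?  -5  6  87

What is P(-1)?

The 5 known points determine the degree-4 polynomial uniquely.
Write P(s) = as^4 + bs^3 + cs^2 + ds + e. Substituting each data point gives a linear system:
  81a - 27b + 9c - 3d + e = 202
  16a - 8b + 4c - 2d + e = 15
  e = -5
  a + b + c + d + e = 6
  16a + 8b + 4c + 2d + e = 87
Solving the system yields a = 4, b = 3, c = -2, d = 6, e = -5.
So P(s) = 4s^4 + 3s^3 - 2s^2 + 6s - 5.
Then P(-1) = -12.

-12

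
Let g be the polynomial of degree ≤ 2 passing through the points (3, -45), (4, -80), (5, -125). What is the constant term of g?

0

Write g(s) = as^2 + bs + c. Substituting each data point gives a linear system:
  9a + 3b + c = -45
  16a + 4b + c = -80
  25a + 5b + c = -125
Solving the system yields a = -5, b = 0, c = 0.
So g(s) = -5s^2.
The constant term is 0.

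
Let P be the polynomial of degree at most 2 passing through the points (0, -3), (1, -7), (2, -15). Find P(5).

-63

Write P(t) = at^2 + bt + c. Substituting each data point gives a linear system:
  c = -3
  a + b + c = -7
  4a + 2b + c = -15
Solving the system yields a = -2, b = -2, c = -3.
So P(t) = -2t^2 - 2t - 3.
Then P(5) = -63.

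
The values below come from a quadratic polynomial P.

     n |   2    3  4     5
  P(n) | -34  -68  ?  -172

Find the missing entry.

-114

On equispaced nodes a degree-2 polynomial has vanishing third forward difference, so
  - P(2) + 3·P(3) - 3·P(4) + P(5) = 0.
Substituting the known values and solving for P(4):
  -3·P(4) = 342
  P(4) = -114.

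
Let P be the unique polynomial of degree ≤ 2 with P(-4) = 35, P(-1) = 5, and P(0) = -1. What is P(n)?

P(n) = n^2 - 5n - 1

Write P(n) = an^2 + bn + c. Substituting each data point gives a linear system:
  16a - 4b + c = 35
  a - b + c = 5
  c = -1
Solving the system yields a = 1, b = -5, c = -1.
So P(n) = n^2 - 5n - 1.
Check: P(-1) = 5. ✓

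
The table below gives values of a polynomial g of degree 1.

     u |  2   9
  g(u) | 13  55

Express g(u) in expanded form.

Write g(u) = au + b. Substituting each data point gives a linear system:
  2a + b = 13
  9a + b = 55
Solving the system yields a = 6, b = 1.
So g(u) = 6u + 1.
Check: g(2) = 13. ✓

g(u) = 6u + 1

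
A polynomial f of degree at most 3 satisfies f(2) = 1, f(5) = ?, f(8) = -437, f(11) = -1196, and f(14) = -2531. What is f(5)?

The 4 known points determine the degree-3 polynomial uniquely.
Write f(t) = at^3 + bt^2 + ct + d. Substituting each data point gives a linear system:
  8a + 4b + 2c + d = 1
  512a + 64b + 8c + d = -437
  1331a + 121b + 11c + d = -1196
  2744a + 196b + 14c + d = -2531
Solving the system yields a = -1, b = 1, c = 1, d = 3.
So f(t) = -t^3 + t^2 + t + 3.
Then f(5) = -92.

-92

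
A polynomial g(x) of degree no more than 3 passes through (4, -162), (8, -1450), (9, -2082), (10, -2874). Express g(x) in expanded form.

g(x) = -3x^3 + x^2 + 2x + 6

Write g(x) = ax^3 + bx^2 + cx + d. Substituting each data point gives a linear system:
  64a + 16b + 4c + d = -162
  512a + 64b + 8c + d = -1450
  729a + 81b + 9c + d = -2082
  1000a + 100b + 10c + d = -2874
Solving the system yields a = -3, b = 1, c = 2, d = 6.
So g(x) = -3x^3 + x^2 + 2x + 6.
Check: g(4) = -162. ✓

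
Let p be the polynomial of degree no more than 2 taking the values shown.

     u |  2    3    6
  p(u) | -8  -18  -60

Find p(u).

p(u) = -u^2 - 5u + 6

Using the Lagrange interpolation formula with nodes 2, 3, 6:
  L_0(u) = (u - 3)(u - 6) / 4
  L_1(u) = (u - 2)(u - 6) / -3
  L_2(u) = (u - 2)(u - 3) / 12
Then p(u) = -8·L_0(u) - 18·L_1(u) - 60·L_2(u).
Expanding and collecting terms gives p(u) = -u^2 - 5u + 6.
Check: p(6) = -60. ✓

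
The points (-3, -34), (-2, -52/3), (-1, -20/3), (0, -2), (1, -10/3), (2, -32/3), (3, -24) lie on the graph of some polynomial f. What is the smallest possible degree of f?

2

Forward differences of the values at u = -3, -2, -1, 0, 1, 2, 3:
  f  : -34  -52/3  -20/3  -2  -10/3  -32/3  -24
  Δ  : 50/3  32/3  14/3  -4/3  -22/3  -40/3
  Δ^2: -6  -6  -6  -6  -6
  Δ^3: 0  0  0  0
  Δ^4: 0  0  0
  Δ^5: 0  0
  Δ^6: 0
The second differences are constant (-6) and nonzero, while all higher differences vanish, so the minimal degree is 2.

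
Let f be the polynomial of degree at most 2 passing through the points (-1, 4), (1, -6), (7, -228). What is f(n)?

Write f(n) = an^2 + bn + c. Substituting each data point gives a linear system:
  a - b + c = 4
  a + b + c = -6
  49a + 7b + c = -228
Solving the system yields a = -4, b = -5, c = 3.
So f(n) = -4n^2 - 5n + 3.
Check: f(-1) = 4. ✓

f(n) = -4n^2 - 5n + 3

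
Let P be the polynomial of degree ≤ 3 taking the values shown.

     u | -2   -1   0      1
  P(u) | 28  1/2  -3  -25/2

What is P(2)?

-58

Forward differences of the values at u = -2, -1, 0, 1:
  P  : 28  1/2  -3  -25/2
  Δ  : -55/2  -7/2  -19/2
  Δ^2: 24  -6
  Δ^3: -30
The third differences are constant, confirming degree 3.
Interpolating (Newton forward form) and evaluating at u = 2 gives P(2) = -58.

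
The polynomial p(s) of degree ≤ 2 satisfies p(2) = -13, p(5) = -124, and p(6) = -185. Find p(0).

Using the Lagrange interpolation formula with nodes 2, 5, 6:
  L_0(s) = (s - 5)(s - 6) / 12
  L_1(s) = (s - 2)(s - 6) / -3
  L_2(s) = (s - 2)(s - 5) / 4
Then p(s) = -13·L_0(s) - 124·L_1(s) - 185·L_2(s).
Expanding and collecting terms gives p(s) = -6s^2 + 5s + 1.
Evaluating at s = 0: p(0) = 1.

1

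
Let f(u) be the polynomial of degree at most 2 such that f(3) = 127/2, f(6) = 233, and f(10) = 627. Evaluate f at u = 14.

Write f(u) = au^2 + bu + c. Substituting each data point gives a linear system:
  9a + 3b + c = 127/2
  36a + 6b + c = 233
  100a + 10b + c = 627
Solving the system yields a = 6, b = 5/2, c = 2.
So f(u) = 6u^2 + (5/2)u + 2.
Then f(14) = 1213.

1213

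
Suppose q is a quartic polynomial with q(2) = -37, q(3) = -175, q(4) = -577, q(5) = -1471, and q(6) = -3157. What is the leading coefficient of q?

-3

Write q(u) = au^4 + bu^3 + cu^2 + du + e. Substituting each data point gives a linear system:
  16a + 8b + 4c + 2d + e = -37
  81a + 27b + 9c + 3d + e = -175
  256a + 64b + 16c + 4d + e = -577
  625a + 125b + 25c + 5d + e = -1471
  1296a + 216b + 36c + 6d + e = -3157
Solving the system yields a = -3, b = 4, c = -3, d = -4, e = -1.
So q(u) = -3u⁴ + 4u³ - 3u² - 4u - 1.
The leading coefficient is -3.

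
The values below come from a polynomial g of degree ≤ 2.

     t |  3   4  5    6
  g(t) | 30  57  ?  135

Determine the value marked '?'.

92

The 3 known points determine the degree-2 polynomial uniquely.
Write g(t) = at^2 + bt + c. Substituting each data point gives a linear system:
  9a + 3b + c = 30
  16a + 4b + c = 57
  36a + 6b + c = 135
Solving the system yields a = 4, b = -1, c = -3.
So g(t) = 4t² - t - 3.
Then g(5) = 92.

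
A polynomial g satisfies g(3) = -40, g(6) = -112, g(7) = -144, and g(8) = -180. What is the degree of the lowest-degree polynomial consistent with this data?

2

Divided differences on the nodes 3, 6, 7, 8:
  order 0: -40  -112  -144  -180
  order 1: -24  -32  -36
  order 2: -2  -2
  order 3: 0
The order-2 divided differences are all -2 (nonzero) and every higher order vanishes, so the data lies on a polynomial of degree exactly 2.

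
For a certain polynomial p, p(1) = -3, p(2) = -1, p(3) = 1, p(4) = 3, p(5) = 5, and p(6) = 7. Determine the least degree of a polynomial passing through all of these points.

1

Forward differences of the values at u = 1, 2, 3, 4, 5, 6:
  p  : -3  -1  1  3  5  7
  Δ  : 2  2  2  2  2
  Δ^2: 0  0  0  0
  Δ^3: 0  0  0
  Δ^4: 0  0
  Δ^5: 0
The first differences are constant (2) and nonzero, while all higher differences vanish, so the minimal degree is 1.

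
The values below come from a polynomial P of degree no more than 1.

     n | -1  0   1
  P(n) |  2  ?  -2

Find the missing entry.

0

On equispaced nodes a degree-1 polynomial has vanishing second forward difference, so
  P(-1) - 2·P(0) + P(1) = 0.
Substituting the known values and solving for P(0):
  -2·P(0) = 0
  P(0) = 0.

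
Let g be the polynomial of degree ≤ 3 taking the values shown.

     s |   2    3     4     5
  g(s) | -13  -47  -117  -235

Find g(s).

g(s) = -2s^3 + 4s - 5

Using the Lagrange interpolation formula with nodes 2, 3, 4, 5:
  L_0(s) = (s - 3)(s - 4)(s - 5) / -6
  L_1(s) = (s - 2)(s - 4)(s - 5) / 2
  L_2(s) = (s - 2)(s - 3)(s - 5) / -2
  L_3(s) = (s - 2)(s - 3)(s - 4) / 6
Then g(s) = -13·L_0(s) - 47·L_1(s) - 117·L_2(s) - 235·L_3(s).
Expanding and collecting terms gives g(s) = -2s^3 + 4s - 5.
Check: g(3) = -47. ✓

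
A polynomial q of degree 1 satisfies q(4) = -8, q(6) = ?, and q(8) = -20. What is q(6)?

-14

The 2 known points determine the degree-1 polynomial uniquely.
Write q(t) = at + b. Substituting each data point gives a linear system:
  4a + b = -8
  8a + b = -20
Solving the system yields a = -3, b = 4.
So q(t) = -3t + 4.
Then q(6) = -14.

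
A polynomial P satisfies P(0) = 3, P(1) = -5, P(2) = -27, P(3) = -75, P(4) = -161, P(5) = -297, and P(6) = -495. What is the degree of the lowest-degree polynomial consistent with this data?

Forward differences of the values at u = 0, 1, 2, 3, 4, 5, 6:
  P  : 3  -5  -27  -75  -161  -297  -495
  Δ  : -8  -22  -48  -86  -136  -198
  Δ^2: -14  -26  -38  -50  -62
  Δ^3: -12  -12  -12  -12
  Δ^4: 0  0  0
  Δ^5: 0  0
  Δ^6: 0
The third differences are constant (-12) and nonzero, while all higher differences vanish, so the minimal degree is 3.

3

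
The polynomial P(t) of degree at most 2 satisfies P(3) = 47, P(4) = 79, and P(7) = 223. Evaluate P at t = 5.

Using the Lagrange interpolation formula with nodes 3, 4, 7:
  L_0(t) = (t - 4)(t - 7) / 4
  L_1(t) = (t - 3)(t - 7) / -3
  L_2(t) = (t - 3)(t - 4) / 12
Then P(t) = 47·L_0(t) + 79·L_1(t) + 223·L_2(t).
Expanding and collecting terms gives P(t) = 4t^2 + 4t - 1.
Evaluating at t = 5: P(5) = 119.

119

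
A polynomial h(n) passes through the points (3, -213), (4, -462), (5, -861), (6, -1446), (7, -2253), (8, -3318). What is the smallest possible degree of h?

Forward differences of the values at n = 3, 4, 5, 6, 7, 8:
  h  : -213  -462  -861  -1446  -2253  -3318
  Δ  : -249  -399  -585  -807  -1065
  Δ^2: -150  -186  -222  -258
  Δ^3: -36  -36  -36
  Δ^4: 0  0
  Δ^5: 0
The third differences are constant (-36) and nonzero, while all higher differences vanish, so the minimal degree is 3.

3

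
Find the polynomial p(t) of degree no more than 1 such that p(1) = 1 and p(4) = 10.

p(t) = 3t - 2

Write p(t) = at + b. Substituting each data point gives a linear system:
  a + b = 1
  4a + b = 10
Solving the system yields a = 3, b = -2.
So p(t) = 3t - 2.
Check: p(1) = 1. ✓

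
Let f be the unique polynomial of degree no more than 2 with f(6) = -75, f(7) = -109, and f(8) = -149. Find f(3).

Using the Lagrange interpolation formula with nodes 6, 7, 8:
  L_0(x) = (x - 7)(x - 8) / 2
  L_1(x) = (x - 6)(x - 8) / -1
  L_2(x) = (x - 6)(x - 7) / 2
Then f(x) = -75·L_0(x) - 109·L_1(x) - 149·L_2(x).
Expanding and collecting terms gives f(x) = -3x^2 + 5x + 3.
Evaluating at x = 3: f(3) = -9.

-9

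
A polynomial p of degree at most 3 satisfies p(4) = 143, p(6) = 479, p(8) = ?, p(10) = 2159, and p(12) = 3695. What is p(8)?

1119

The 4 known points determine the degree-3 polynomial uniquely.
Write p(s) = as^3 + bs^2 + cs + d. Substituting each data point gives a linear system:
  64a + 16b + 4c + d = 143
  216a + 36b + 6c + d = 479
  1000a + 100b + 10c + d = 2159
  1728a + 144b + 12c + d = 3695
Solving the system yields a = 2, b = 2, c = -4, d = -1.
So p(s) = 2s^3 + 2s^2 - 4s - 1.
Then p(8) = 1119.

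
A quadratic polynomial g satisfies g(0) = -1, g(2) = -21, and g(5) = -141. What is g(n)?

g(n) = -6n^2 + 2n - 1

Using the Lagrange interpolation formula with nodes 0, 2, 5:
  L_0(n) = (n - 2)(n - 5) / 10
  L_1(n) = n(n - 5) / -6
  L_2(n) = n(n - 2) / 15
Then g(n) = -1·L_0(n) - 21·L_1(n) - 141·L_2(n).
Expanding and collecting terms gives g(n) = -6n² + 2n - 1.
Check: g(5) = -141. ✓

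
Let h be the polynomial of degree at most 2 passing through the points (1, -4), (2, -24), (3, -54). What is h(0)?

Write h(u) = au^2 + bu + c. Substituting each data point gives a linear system:
  a + b + c = -4
  4a + 2b + c = -24
  9a + 3b + c = -54
Solving the system yields a = -5, b = -5, c = 6.
So h(u) = -5u^2 - 5u + 6.
Then h(0) = 6.

6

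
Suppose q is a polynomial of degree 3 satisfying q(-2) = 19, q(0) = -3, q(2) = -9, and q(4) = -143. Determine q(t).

q(t) = -3t^3 + 2t^2 + 5t - 3

Write q(t) = at^3 + bt^2 + ct + d. Substituting each data point gives a linear system:
  -8a + 4b - 2c + d = 19
  d = -3
  8a + 4b + 2c + d = -9
  64a + 16b + 4c + d = -143
Solving the system yields a = -3, b = 2, c = 5, d = -3.
So q(t) = -3t^3 + 2t^2 + 5t - 3.
Check: q(4) = -143. ✓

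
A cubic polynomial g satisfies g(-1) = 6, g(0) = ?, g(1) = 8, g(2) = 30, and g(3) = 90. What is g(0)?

6

The 4 known points determine the degree-3 polynomial uniquely.
Write g(t) = at^3 + bt^2 + ct + d. Substituting each data point gives a linear system:
  -a + b - c + d = 6
  a + b + c + d = 8
  8a + 4b + 2c + d = 30
  27a + 9b + 3c + d = 90
Solving the system yields a = 3, b = 1, c = -2, d = 6.
So g(t) = 3t^3 + t^2 - 2t + 6.
Then g(0) = 6.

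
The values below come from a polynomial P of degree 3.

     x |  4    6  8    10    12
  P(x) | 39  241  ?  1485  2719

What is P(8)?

On equispaced nodes a degree-3 polynomial has vanishing fourth forward difference, so
  P(4) - 4·P(6) + 6·P(8) - 4·P(10) + P(12) = 0.
Substituting the known values and solving for P(8):
  6·P(8) = 4146
  P(8) = 691.

691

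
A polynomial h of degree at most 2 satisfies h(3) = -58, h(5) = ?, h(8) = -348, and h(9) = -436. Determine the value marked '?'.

The 3 known points determine the degree-2 polynomial uniquely.
Write h(n) = an^2 + bn + c. Substituting each data point gives a linear system:
  9a + 3b + c = -58
  64a + 8b + c = -348
  81a + 9b + c = -436
Solving the system yields a = -5, b = -3, c = -4.
So h(n) = -5n^2 - 3n - 4.
Then h(5) = -144.

-144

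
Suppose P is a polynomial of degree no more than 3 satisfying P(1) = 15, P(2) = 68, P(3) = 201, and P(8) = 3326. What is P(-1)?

5

Write P(u) = au^3 + bu^2 + cu + d. Substituting each data point gives a linear system:
  a + b + c + d = 15
  8a + 4b + 2c + d = 68
  27a + 9b + 3c + d = 201
  512a + 64b + 8c + d = 3326
Solving the system yields a = 6, b = 4, c = -1, d = 6.
So P(u) = 6u³ + 4u² - u + 6.
Then P(-1) = 5.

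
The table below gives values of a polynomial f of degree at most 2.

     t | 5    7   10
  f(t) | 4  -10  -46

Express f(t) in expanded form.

f(t) = -t^2 + 5t + 4

Write f(t) = at^2 + bt + c. Substituting each data point gives a linear system:
  25a + 5b + c = 4
  49a + 7b + c = -10
  100a + 10b + c = -46
Solving the system yields a = -1, b = 5, c = 4.
So f(t) = -t^2 + 5t + 4.
Check: f(10) = -46. ✓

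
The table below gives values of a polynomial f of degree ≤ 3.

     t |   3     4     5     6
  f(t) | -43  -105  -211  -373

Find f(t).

Using the Lagrange interpolation formula with nodes 3, 4, 5, 6:
  L_0(t) = (t - 4)(t - 5)(t - 6) / -6
  L_1(t) = (t - 3)(t - 5)(t - 6) / 2
  L_2(t) = (t - 3)(t - 4)(t - 6) / -2
  L_3(t) = (t - 3)(t - 4)(t - 5) / 6
Then f(t) = -43·L_0(t) - 105·L_1(t) - 211·L_2(t) - 373·L_3(t).
Expanding and collecting terms gives f(t) = -2t^3 + 2t^2 - 2t - 1.
Check: f(5) = -211. ✓

f(t) = -2t^3 + 2t^2 - 2t - 1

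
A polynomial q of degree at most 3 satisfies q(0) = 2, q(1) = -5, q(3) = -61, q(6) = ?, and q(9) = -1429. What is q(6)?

-430

The 4 known points determine the degree-3 polynomial uniquely.
Write q(t) = at^3 + bt^2 + ct + d. Substituting each data point gives a linear system:
  d = 2
  a + b + c + d = -5
  27a + 9b + 3c + d = -61
  729a + 81b + 9c + d = -1429
Solving the system yields a = -2, b = 1, c = -6, d = 2.
So q(t) = -2t³ + t² - 6t + 2.
Then q(6) = -430.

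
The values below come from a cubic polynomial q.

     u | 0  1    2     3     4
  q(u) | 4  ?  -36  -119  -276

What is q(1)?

On equispaced nodes a degree-3 polynomial has vanishing fourth forward difference, so
  q(0) - 4·q(1) + 6·q(2) - 4·q(3) + q(4) = 0.
Substituting the known values and solving for q(1):
  -4·q(1) = 12
  q(1) = -3.

-3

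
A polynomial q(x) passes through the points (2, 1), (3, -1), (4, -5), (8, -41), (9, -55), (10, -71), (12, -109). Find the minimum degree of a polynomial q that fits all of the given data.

Divided differences on the nodes 2, 3, 4, 8, 9, 10, 12:
  order 0: 1  -1  -5  -41  -55  -71  -109
  order 1: -2  -4  -9  -14  -16  -19
  order 2: -1  -1  -1  -1  -1
  order 3: 0  0  0  0
  order 4: 0  0  0
  order 5: 0  0
  order 6: 0
The order-2 divided differences are all -1 (nonzero) and every higher order vanishes, so the data lies on a polynomial of degree exactly 2.

2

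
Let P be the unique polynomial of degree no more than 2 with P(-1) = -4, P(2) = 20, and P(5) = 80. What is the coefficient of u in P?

6

Write P(u) = au^2 + bu + c. Substituting each data point gives a linear system:
  a - b + c = -4
  4a + 2b + c = 20
  25a + 5b + c = 80
Solving the system yields a = 2, b = 6, c = 0.
So P(u) = 2u^2 + 6u.
The coefficient of u is 6.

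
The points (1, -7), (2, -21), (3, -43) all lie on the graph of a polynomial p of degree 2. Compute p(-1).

Using the Lagrange interpolation formula with nodes 1, 2, 3:
  L_0(x) = (x - 2)(x - 3) / 2
  L_1(x) = (x - 1)(x - 3) / -1
  L_2(x) = (x - 1)(x - 2) / 2
Then p(x) = -7·L_0(x) - 21·L_1(x) - 43·L_2(x).
Expanding and collecting terms gives p(x) = -4x^2 - 2x - 1.
Evaluating at x = -1: p(-1) = -3.

-3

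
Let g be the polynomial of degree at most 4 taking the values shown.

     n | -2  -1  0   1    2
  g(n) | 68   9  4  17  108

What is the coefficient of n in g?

2

Write g(n) = an^4 + bn^3 + cn^2 + dn + e. Substituting each data point gives a linear system:
  16a - 8b + 4c - 2d + e = 68
  a - b + c - d + e = 9
  e = 4
  a + b + c + d + e = 17
  16a + 8b + 4c + 2d + e = 108
Solving the system yields a = 4, b = 2, c = 5, d = 2, e = 4.
So g(n) = 4n^4 + 2n^3 + 5n^2 + 2n + 4.
The coefficient of n is 2.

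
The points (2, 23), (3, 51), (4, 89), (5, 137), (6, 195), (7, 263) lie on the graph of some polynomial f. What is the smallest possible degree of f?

Forward differences of the values at s = 2, 3, 4, 5, 6, 7:
  f  : 23  51  89  137  195  263
  Δ  : 28  38  48  58  68
  Δ^2: 10  10  10  10
  Δ^3: 0  0  0
  Δ^4: 0  0
  Δ^5: 0
The second differences are constant (10) and nonzero, while all higher differences vanish, so the minimal degree is 2.

2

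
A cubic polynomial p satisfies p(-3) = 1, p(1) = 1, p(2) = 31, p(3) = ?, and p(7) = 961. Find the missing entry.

The 4 known points determine the degree-3 polynomial uniquely.
Write p(u) = au^3 + bu^2 + cu + d. Substituting each data point gives a linear system:
  -27a + 9b - 3c + d = 1
  a + b + c + d = 1
  8a + 4b + 2c + d = 31
  343a + 49b + 7c + d = 961
Solving the system yields a = 2, b = 6, c = -2, d = -5.
So p(u) = 2u³ + 6u² - 2u - 5.
Then p(3) = 97.

97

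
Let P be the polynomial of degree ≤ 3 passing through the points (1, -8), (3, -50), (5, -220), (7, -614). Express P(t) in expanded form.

P(t) = -2t^3 + 2t^2 - 3t - 5

Using the Lagrange interpolation formula with nodes 1, 3, 5, 7:
  L_0(t) = (t - 3)(t - 5)(t - 7) / -48
  L_1(t) = (t - 1)(t - 5)(t - 7) / 16
  L_2(t) = (t - 1)(t - 3)(t - 7) / -16
  L_3(t) = (t - 1)(t - 3)(t - 5) / 48
Then P(t) = -8·L_0(t) - 50·L_1(t) - 220·L_2(t) - 614·L_3(t).
Expanding and collecting terms gives P(t) = -2t^3 + 2t^2 - 3t - 5.
Check: P(5) = -220. ✓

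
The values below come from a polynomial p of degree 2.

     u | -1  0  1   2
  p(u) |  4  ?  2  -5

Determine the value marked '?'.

The 3 known points determine the degree-2 polynomial uniquely.
Write p(u) = au^2 + bu + c. Substituting each data point gives a linear system:
  a - b + c = 4
  a + b + c = 2
  4a + 2b + c = -5
Solving the system yields a = -2, b = -1, c = 5.
So p(u) = -2u^2 - u + 5.
Then p(0) = 5.

5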